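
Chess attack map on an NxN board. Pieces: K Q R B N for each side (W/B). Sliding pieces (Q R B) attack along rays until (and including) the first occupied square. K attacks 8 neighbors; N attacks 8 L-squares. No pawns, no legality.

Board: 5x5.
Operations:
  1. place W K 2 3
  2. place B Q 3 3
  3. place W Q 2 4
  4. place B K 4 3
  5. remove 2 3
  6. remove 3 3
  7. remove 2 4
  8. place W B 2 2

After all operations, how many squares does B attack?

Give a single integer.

Op 1: place WK@(2,3)
Op 2: place BQ@(3,3)
Op 3: place WQ@(2,4)
Op 4: place BK@(4,3)
Op 5: remove (2,3)
Op 6: remove (3,3)
Op 7: remove (2,4)
Op 8: place WB@(2,2)
Per-piece attacks for B:
  BK@(4,3): attacks (4,4) (4,2) (3,3) (3,4) (3,2)
Union (5 distinct): (3,2) (3,3) (3,4) (4,2) (4,4)

Answer: 5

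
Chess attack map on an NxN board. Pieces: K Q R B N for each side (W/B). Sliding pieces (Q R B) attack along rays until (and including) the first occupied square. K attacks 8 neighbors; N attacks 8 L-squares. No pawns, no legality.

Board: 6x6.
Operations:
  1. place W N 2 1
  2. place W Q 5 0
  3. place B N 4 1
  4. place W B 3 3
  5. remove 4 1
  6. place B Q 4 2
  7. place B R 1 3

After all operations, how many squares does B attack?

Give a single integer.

Op 1: place WN@(2,1)
Op 2: place WQ@(5,0)
Op 3: place BN@(4,1)
Op 4: place WB@(3,3)
Op 5: remove (4,1)
Op 6: place BQ@(4,2)
Op 7: place BR@(1,3)
Per-piece attacks for B:
  BR@(1,3): attacks (1,4) (1,5) (1,2) (1,1) (1,0) (2,3) (3,3) (0,3) [ray(1,0) blocked at (3,3)]
  BQ@(4,2): attacks (4,3) (4,4) (4,5) (4,1) (4,0) (5,2) (3,2) (2,2) (1,2) (0,2) (5,3) (5,1) (3,3) (3,1) (2,0) [ray(-1,1) blocked at (3,3)]
Union (21 distinct): (0,2) (0,3) (1,0) (1,1) (1,2) (1,4) (1,5) (2,0) (2,2) (2,3) (3,1) (3,2) (3,3) (4,0) (4,1) (4,3) (4,4) (4,5) (5,1) (5,2) (5,3)

Answer: 21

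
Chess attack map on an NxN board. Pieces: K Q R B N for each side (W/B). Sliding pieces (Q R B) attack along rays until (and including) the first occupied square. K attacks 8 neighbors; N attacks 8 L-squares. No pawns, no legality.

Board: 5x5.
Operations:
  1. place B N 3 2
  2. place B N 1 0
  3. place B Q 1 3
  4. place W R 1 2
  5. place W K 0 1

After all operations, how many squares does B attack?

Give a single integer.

Answer: 16

Derivation:
Op 1: place BN@(3,2)
Op 2: place BN@(1,0)
Op 3: place BQ@(1,3)
Op 4: place WR@(1,2)
Op 5: place WK@(0,1)
Per-piece attacks for B:
  BN@(1,0): attacks (2,2) (3,1) (0,2)
  BQ@(1,3): attacks (1,4) (1,2) (2,3) (3,3) (4,3) (0,3) (2,4) (2,2) (3,1) (4,0) (0,4) (0,2) [ray(0,-1) blocked at (1,2)]
  BN@(3,2): attacks (4,4) (2,4) (1,3) (4,0) (2,0) (1,1)
Union (16 distinct): (0,2) (0,3) (0,4) (1,1) (1,2) (1,3) (1,4) (2,0) (2,2) (2,3) (2,4) (3,1) (3,3) (4,0) (4,3) (4,4)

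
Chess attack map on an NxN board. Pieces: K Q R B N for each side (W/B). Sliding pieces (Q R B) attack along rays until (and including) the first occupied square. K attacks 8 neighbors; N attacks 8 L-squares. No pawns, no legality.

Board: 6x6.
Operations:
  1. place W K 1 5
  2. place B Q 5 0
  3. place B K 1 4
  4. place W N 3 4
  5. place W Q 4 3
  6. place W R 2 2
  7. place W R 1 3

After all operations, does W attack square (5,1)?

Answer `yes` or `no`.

Answer: no

Derivation:
Op 1: place WK@(1,5)
Op 2: place BQ@(5,0)
Op 3: place BK@(1,4)
Op 4: place WN@(3,4)
Op 5: place WQ@(4,3)
Op 6: place WR@(2,2)
Op 7: place WR@(1,3)
Per-piece attacks for W:
  WR@(1,3): attacks (1,4) (1,2) (1,1) (1,0) (2,3) (3,3) (4,3) (0,3) [ray(0,1) blocked at (1,4); ray(1,0) blocked at (4,3)]
  WK@(1,5): attacks (1,4) (2,5) (0,5) (2,4) (0,4)
  WR@(2,2): attacks (2,3) (2,4) (2,5) (2,1) (2,0) (3,2) (4,2) (5,2) (1,2) (0,2)
  WN@(3,4): attacks (5,5) (1,5) (4,2) (5,3) (2,2) (1,3)
  WQ@(4,3): attacks (4,4) (4,5) (4,2) (4,1) (4,0) (5,3) (3,3) (2,3) (1,3) (5,4) (5,2) (3,4) (3,2) (2,1) (1,0) [ray(-1,0) blocked at (1,3); ray(-1,1) blocked at (3,4)]
W attacks (5,1): no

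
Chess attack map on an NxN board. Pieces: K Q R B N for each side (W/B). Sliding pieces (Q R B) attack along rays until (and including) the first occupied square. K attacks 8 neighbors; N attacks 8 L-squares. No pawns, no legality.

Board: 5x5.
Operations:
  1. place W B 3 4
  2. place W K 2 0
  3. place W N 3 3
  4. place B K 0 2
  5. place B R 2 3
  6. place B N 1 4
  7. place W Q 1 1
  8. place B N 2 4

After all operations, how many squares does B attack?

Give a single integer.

Answer: 13

Derivation:
Op 1: place WB@(3,4)
Op 2: place WK@(2,0)
Op 3: place WN@(3,3)
Op 4: place BK@(0,2)
Op 5: place BR@(2,3)
Op 6: place BN@(1,4)
Op 7: place WQ@(1,1)
Op 8: place BN@(2,4)
Per-piece attacks for B:
  BK@(0,2): attacks (0,3) (0,1) (1,2) (1,3) (1,1)
  BN@(1,4): attacks (2,2) (3,3) (0,2)
  BR@(2,3): attacks (2,4) (2,2) (2,1) (2,0) (3,3) (1,3) (0,3) [ray(0,1) blocked at (2,4); ray(0,-1) blocked at (2,0); ray(1,0) blocked at (3,3)]
  BN@(2,4): attacks (3,2) (4,3) (1,2) (0,3)
Union (13 distinct): (0,1) (0,2) (0,3) (1,1) (1,2) (1,3) (2,0) (2,1) (2,2) (2,4) (3,2) (3,3) (4,3)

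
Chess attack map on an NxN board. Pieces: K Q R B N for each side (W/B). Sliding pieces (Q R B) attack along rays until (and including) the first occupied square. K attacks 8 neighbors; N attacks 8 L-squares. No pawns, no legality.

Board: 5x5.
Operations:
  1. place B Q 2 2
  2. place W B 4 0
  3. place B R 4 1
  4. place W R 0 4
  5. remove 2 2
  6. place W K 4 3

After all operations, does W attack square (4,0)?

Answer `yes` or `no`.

Op 1: place BQ@(2,2)
Op 2: place WB@(4,0)
Op 3: place BR@(4,1)
Op 4: place WR@(0,4)
Op 5: remove (2,2)
Op 6: place WK@(4,3)
Per-piece attacks for W:
  WR@(0,4): attacks (0,3) (0,2) (0,1) (0,0) (1,4) (2,4) (3,4) (4,4)
  WB@(4,0): attacks (3,1) (2,2) (1,3) (0,4) [ray(-1,1) blocked at (0,4)]
  WK@(4,3): attacks (4,4) (4,2) (3,3) (3,4) (3,2)
W attacks (4,0): no

Answer: no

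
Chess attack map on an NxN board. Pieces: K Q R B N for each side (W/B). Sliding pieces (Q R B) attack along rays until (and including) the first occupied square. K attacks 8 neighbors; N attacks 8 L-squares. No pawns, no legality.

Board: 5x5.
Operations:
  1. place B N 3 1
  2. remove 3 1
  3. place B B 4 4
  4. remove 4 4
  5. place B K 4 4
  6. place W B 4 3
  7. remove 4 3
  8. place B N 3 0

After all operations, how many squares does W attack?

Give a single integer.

Answer: 0

Derivation:
Op 1: place BN@(3,1)
Op 2: remove (3,1)
Op 3: place BB@(4,4)
Op 4: remove (4,4)
Op 5: place BK@(4,4)
Op 6: place WB@(4,3)
Op 7: remove (4,3)
Op 8: place BN@(3,0)
Per-piece attacks for W:
Union (0 distinct): (none)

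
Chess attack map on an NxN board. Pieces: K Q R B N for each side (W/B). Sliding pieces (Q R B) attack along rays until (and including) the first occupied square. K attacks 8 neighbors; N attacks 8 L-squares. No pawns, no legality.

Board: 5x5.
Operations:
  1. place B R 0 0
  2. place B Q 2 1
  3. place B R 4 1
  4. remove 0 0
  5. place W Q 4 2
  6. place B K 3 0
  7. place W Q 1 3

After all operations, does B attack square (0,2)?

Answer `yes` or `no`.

Op 1: place BR@(0,0)
Op 2: place BQ@(2,1)
Op 3: place BR@(4,1)
Op 4: remove (0,0)
Op 5: place WQ@(4,2)
Op 6: place BK@(3,0)
Op 7: place WQ@(1,3)
Per-piece attacks for B:
  BQ@(2,1): attacks (2,2) (2,3) (2,4) (2,0) (3,1) (4,1) (1,1) (0,1) (3,2) (4,3) (3,0) (1,2) (0,3) (1,0) [ray(1,0) blocked at (4,1); ray(1,-1) blocked at (3,0)]
  BK@(3,0): attacks (3,1) (4,0) (2,0) (4,1) (2,1)
  BR@(4,1): attacks (4,2) (4,0) (3,1) (2,1) [ray(0,1) blocked at (4,2); ray(-1,0) blocked at (2,1)]
B attacks (0,2): no

Answer: no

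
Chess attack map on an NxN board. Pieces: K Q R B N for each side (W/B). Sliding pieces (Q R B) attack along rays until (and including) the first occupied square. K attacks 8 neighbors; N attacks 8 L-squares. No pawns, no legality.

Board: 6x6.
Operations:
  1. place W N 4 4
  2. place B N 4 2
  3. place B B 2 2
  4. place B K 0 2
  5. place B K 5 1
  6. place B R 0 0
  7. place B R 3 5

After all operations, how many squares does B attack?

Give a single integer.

Op 1: place WN@(4,4)
Op 2: place BN@(4,2)
Op 3: place BB@(2,2)
Op 4: place BK@(0,2)
Op 5: place BK@(5,1)
Op 6: place BR@(0,0)
Op 7: place BR@(3,5)
Per-piece attacks for B:
  BR@(0,0): attacks (0,1) (0,2) (1,0) (2,0) (3,0) (4,0) (5,0) [ray(0,1) blocked at (0,2)]
  BK@(0,2): attacks (0,3) (0,1) (1,2) (1,3) (1,1)
  BB@(2,2): attacks (3,3) (4,4) (3,1) (4,0) (1,3) (0,4) (1,1) (0,0) [ray(1,1) blocked at (4,4); ray(-1,-1) blocked at (0,0)]
  BR@(3,5): attacks (3,4) (3,3) (3,2) (3,1) (3,0) (4,5) (5,5) (2,5) (1,5) (0,5)
  BN@(4,2): attacks (5,4) (3,4) (2,3) (5,0) (3,0) (2,1)
  BK@(5,1): attacks (5,2) (5,0) (4,1) (4,2) (4,0)
Union (29 distinct): (0,0) (0,1) (0,2) (0,3) (0,4) (0,5) (1,0) (1,1) (1,2) (1,3) (1,5) (2,0) (2,1) (2,3) (2,5) (3,0) (3,1) (3,2) (3,3) (3,4) (4,0) (4,1) (4,2) (4,4) (4,5) (5,0) (5,2) (5,4) (5,5)

Answer: 29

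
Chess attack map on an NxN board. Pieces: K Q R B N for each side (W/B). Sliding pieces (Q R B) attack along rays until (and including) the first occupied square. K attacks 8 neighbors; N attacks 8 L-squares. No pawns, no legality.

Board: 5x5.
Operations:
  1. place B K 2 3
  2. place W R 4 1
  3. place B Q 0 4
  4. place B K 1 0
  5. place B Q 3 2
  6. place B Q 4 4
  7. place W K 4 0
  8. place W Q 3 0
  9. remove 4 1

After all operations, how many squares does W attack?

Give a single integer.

Op 1: place BK@(2,3)
Op 2: place WR@(4,1)
Op 3: place BQ@(0,4)
Op 4: place BK@(1,0)
Op 5: place BQ@(3,2)
Op 6: place BQ@(4,4)
Op 7: place WK@(4,0)
Op 8: place WQ@(3,0)
Op 9: remove (4,1)
Per-piece attacks for W:
  WQ@(3,0): attacks (3,1) (3,2) (4,0) (2,0) (1,0) (4,1) (2,1) (1,2) (0,3) [ray(0,1) blocked at (3,2); ray(1,0) blocked at (4,0); ray(-1,0) blocked at (1,0)]
  WK@(4,0): attacks (4,1) (3,0) (3,1)
Union (10 distinct): (0,3) (1,0) (1,2) (2,0) (2,1) (3,0) (3,1) (3,2) (4,0) (4,1)

Answer: 10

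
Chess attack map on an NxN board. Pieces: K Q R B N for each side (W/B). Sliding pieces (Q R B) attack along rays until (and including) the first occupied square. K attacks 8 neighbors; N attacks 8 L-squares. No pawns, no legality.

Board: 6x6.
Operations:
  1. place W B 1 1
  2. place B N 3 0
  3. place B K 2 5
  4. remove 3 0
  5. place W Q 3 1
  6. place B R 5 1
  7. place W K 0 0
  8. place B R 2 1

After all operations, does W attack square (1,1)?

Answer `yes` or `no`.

Op 1: place WB@(1,1)
Op 2: place BN@(3,0)
Op 3: place BK@(2,5)
Op 4: remove (3,0)
Op 5: place WQ@(3,1)
Op 6: place BR@(5,1)
Op 7: place WK@(0,0)
Op 8: place BR@(2,1)
Per-piece attacks for W:
  WK@(0,0): attacks (0,1) (1,0) (1,1)
  WB@(1,1): attacks (2,2) (3,3) (4,4) (5,5) (2,0) (0,2) (0,0) [ray(-1,-1) blocked at (0,0)]
  WQ@(3,1): attacks (3,2) (3,3) (3,4) (3,5) (3,0) (4,1) (5,1) (2,1) (4,2) (5,3) (4,0) (2,2) (1,3) (0,4) (2,0) [ray(1,0) blocked at (5,1); ray(-1,0) blocked at (2,1)]
W attacks (1,1): yes

Answer: yes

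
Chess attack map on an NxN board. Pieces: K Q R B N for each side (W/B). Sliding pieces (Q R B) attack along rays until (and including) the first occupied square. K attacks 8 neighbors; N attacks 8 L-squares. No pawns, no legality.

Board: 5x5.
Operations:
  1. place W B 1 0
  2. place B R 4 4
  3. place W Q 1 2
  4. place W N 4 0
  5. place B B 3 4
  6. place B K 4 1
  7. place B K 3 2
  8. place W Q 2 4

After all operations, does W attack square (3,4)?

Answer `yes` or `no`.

Op 1: place WB@(1,0)
Op 2: place BR@(4,4)
Op 3: place WQ@(1,2)
Op 4: place WN@(4,0)
Op 5: place BB@(3,4)
Op 6: place BK@(4,1)
Op 7: place BK@(3,2)
Op 8: place WQ@(2,4)
Per-piece attacks for W:
  WB@(1,0): attacks (2,1) (3,2) (0,1) [ray(1,1) blocked at (3,2)]
  WQ@(1,2): attacks (1,3) (1,4) (1,1) (1,0) (2,2) (3,2) (0,2) (2,3) (3,4) (2,1) (3,0) (0,3) (0,1) [ray(0,-1) blocked at (1,0); ray(1,0) blocked at (3,2); ray(1,1) blocked at (3,4)]
  WQ@(2,4): attacks (2,3) (2,2) (2,1) (2,0) (3,4) (1,4) (0,4) (3,3) (4,2) (1,3) (0,2) [ray(1,0) blocked at (3,4)]
  WN@(4,0): attacks (3,2) (2,1)
W attacks (3,4): yes

Answer: yes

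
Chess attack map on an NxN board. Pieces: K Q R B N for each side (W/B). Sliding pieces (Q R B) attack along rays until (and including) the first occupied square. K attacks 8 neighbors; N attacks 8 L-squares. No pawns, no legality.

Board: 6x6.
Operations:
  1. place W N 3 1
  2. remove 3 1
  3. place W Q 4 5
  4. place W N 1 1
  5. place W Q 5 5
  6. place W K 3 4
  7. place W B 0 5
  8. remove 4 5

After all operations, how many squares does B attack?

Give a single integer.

Op 1: place WN@(3,1)
Op 2: remove (3,1)
Op 3: place WQ@(4,5)
Op 4: place WN@(1,1)
Op 5: place WQ@(5,5)
Op 6: place WK@(3,4)
Op 7: place WB@(0,5)
Op 8: remove (4,5)
Per-piece attacks for B:
Union (0 distinct): (none)

Answer: 0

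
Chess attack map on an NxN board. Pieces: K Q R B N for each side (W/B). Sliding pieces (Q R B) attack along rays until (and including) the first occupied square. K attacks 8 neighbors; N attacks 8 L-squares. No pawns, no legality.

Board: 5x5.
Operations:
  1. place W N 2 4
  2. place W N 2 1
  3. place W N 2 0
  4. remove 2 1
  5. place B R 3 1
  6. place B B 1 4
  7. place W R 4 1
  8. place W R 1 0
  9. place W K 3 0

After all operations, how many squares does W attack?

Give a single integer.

Answer: 16

Derivation:
Op 1: place WN@(2,4)
Op 2: place WN@(2,1)
Op 3: place WN@(2,0)
Op 4: remove (2,1)
Op 5: place BR@(3,1)
Op 6: place BB@(1,4)
Op 7: place WR@(4,1)
Op 8: place WR@(1,0)
Op 9: place WK@(3,0)
Per-piece attacks for W:
  WR@(1,0): attacks (1,1) (1,2) (1,3) (1,4) (2,0) (0,0) [ray(0,1) blocked at (1,4); ray(1,0) blocked at (2,0)]
  WN@(2,0): attacks (3,2) (4,1) (1,2) (0,1)
  WN@(2,4): attacks (3,2) (4,3) (1,2) (0,3)
  WK@(3,0): attacks (3,1) (4,0) (2,0) (4,1) (2,1)
  WR@(4,1): attacks (4,2) (4,3) (4,4) (4,0) (3,1) [ray(-1,0) blocked at (3,1)]
Union (16 distinct): (0,0) (0,1) (0,3) (1,1) (1,2) (1,3) (1,4) (2,0) (2,1) (3,1) (3,2) (4,0) (4,1) (4,2) (4,3) (4,4)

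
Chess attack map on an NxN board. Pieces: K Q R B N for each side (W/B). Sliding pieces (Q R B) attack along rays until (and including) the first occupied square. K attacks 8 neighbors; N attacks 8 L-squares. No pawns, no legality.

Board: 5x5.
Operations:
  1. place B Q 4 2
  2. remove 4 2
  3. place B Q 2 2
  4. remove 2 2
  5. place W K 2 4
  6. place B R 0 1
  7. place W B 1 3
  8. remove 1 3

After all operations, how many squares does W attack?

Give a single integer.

Answer: 5

Derivation:
Op 1: place BQ@(4,2)
Op 2: remove (4,2)
Op 3: place BQ@(2,2)
Op 4: remove (2,2)
Op 5: place WK@(2,4)
Op 6: place BR@(0,1)
Op 7: place WB@(1,3)
Op 8: remove (1,3)
Per-piece attacks for W:
  WK@(2,4): attacks (2,3) (3,4) (1,4) (3,3) (1,3)
Union (5 distinct): (1,3) (1,4) (2,3) (3,3) (3,4)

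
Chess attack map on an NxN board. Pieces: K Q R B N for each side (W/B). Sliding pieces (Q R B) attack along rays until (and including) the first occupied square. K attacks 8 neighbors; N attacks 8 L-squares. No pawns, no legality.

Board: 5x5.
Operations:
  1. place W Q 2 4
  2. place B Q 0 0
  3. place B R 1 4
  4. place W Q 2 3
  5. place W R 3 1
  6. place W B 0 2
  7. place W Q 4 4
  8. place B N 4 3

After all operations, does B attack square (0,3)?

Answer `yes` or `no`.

Op 1: place WQ@(2,4)
Op 2: place BQ@(0,0)
Op 3: place BR@(1,4)
Op 4: place WQ@(2,3)
Op 5: place WR@(3,1)
Op 6: place WB@(0,2)
Op 7: place WQ@(4,4)
Op 8: place BN@(4,3)
Per-piece attacks for B:
  BQ@(0,0): attacks (0,1) (0,2) (1,0) (2,0) (3,0) (4,0) (1,1) (2,2) (3,3) (4,4) [ray(0,1) blocked at (0,2); ray(1,1) blocked at (4,4)]
  BR@(1,4): attacks (1,3) (1,2) (1,1) (1,0) (2,4) (0,4) [ray(1,0) blocked at (2,4)]
  BN@(4,3): attacks (2,4) (3,1) (2,2)
B attacks (0,3): no

Answer: no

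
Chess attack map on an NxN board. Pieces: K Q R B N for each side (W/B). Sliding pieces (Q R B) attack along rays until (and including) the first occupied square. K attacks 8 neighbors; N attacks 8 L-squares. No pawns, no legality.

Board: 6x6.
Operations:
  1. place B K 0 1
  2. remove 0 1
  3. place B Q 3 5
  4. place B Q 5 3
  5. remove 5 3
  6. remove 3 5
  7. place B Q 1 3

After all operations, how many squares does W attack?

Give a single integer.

Op 1: place BK@(0,1)
Op 2: remove (0,1)
Op 3: place BQ@(3,5)
Op 4: place BQ@(5,3)
Op 5: remove (5,3)
Op 6: remove (3,5)
Op 7: place BQ@(1,3)
Per-piece attacks for W:
Union (0 distinct): (none)

Answer: 0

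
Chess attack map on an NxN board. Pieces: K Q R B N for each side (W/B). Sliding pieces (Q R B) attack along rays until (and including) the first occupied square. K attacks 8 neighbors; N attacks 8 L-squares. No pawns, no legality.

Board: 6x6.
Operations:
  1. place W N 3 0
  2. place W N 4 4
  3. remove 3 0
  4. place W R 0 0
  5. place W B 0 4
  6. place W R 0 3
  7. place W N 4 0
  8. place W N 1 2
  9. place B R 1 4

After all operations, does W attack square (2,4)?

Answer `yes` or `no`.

Op 1: place WN@(3,0)
Op 2: place WN@(4,4)
Op 3: remove (3,0)
Op 4: place WR@(0,0)
Op 5: place WB@(0,4)
Op 6: place WR@(0,3)
Op 7: place WN@(4,0)
Op 8: place WN@(1,2)
Op 9: place BR@(1,4)
Per-piece attacks for W:
  WR@(0,0): attacks (0,1) (0,2) (0,3) (1,0) (2,0) (3,0) (4,0) [ray(0,1) blocked at (0,3); ray(1,0) blocked at (4,0)]
  WR@(0,3): attacks (0,4) (0,2) (0,1) (0,0) (1,3) (2,3) (3,3) (4,3) (5,3) [ray(0,1) blocked at (0,4); ray(0,-1) blocked at (0,0)]
  WB@(0,4): attacks (1,5) (1,3) (2,2) (3,1) (4,0) [ray(1,-1) blocked at (4,0)]
  WN@(1,2): attacks (2,4) (3,3) (0,4) (2,0) (3,1) (0,0)
  WN@(4,0): attacks (5,2) (3,2) (2,1)
  WN@(4,4): attacks (2,5) (5,2) (3,2) (2,3)
W attacks (2,4): yes

Answer: yes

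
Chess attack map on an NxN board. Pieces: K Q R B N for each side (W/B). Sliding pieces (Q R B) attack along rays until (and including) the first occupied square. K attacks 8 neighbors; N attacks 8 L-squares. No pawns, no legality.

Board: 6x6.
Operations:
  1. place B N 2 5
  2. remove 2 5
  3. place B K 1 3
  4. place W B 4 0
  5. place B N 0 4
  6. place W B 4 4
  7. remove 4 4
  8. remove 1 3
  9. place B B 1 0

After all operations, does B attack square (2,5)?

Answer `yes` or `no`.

Answer: yes

Derivation:
Op 1: place BN@(2,5)
Op 2: remove (2,5)
Op 3: place BK@(1,3)
Op 4: place WB@(4,0)
Op 5: place BN@(0,4)
Op 6: place WB@(4,4)
Op 7: remove (4,4)
Op 8: remove (1,3)
Op 9: place BB@(1,0)
Per-piece attacks for B:
  BN@(0,4): attacks (2,5) (1,2) (2,3)
  BB@(1,0): attacks (2,1) (3,2) (4,3) (5,4) (0,1)
B attacks (2,5): yes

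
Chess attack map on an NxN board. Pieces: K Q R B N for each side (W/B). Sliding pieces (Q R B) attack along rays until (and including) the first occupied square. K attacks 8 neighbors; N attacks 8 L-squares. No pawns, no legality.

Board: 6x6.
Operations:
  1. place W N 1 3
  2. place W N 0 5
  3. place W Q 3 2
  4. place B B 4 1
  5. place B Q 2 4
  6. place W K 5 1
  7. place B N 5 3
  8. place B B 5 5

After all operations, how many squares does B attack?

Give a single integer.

Op 1: place WN@(1,3)
Op 2: place WN@(0,5)
Op 3: place WQ@(3,2)
Op 4: place BB@(4,1)
Op 5: place BQ@(2,4)
Op 6: place WK@(5,1)
Op 7: place BN@(5,3)
Op 8: place BB@(5,5)
Per-piece attacks for B:
  BQ@(2,4): attacks (2,5) (2,3) (2,2) (2,1) (2,0) (3,4) (4,4) (5,4) (1,4) (0,4) (3,5) (3,3) (4,2) (5,1) (1,5) (1,3) [ray(1,-1) blocked at (5,1); ray(-1,-1) blocked at (1,3)]
  BB@(4,1): attacks (5,2) (5,0) (3,2) (3,0) [ray(-1,1) blocked at (3,2)]
  BN@(5,3): attacks (4,5) (3,4) (4,1) (3,2)
  BB@(5,5): attacks (4,4) (3,3) (2,2) (1,1) (0,0)
Union (24 distinct): (0,0) (0,4) (1,1) (1,3) (1,4) (1,5) (2,0) (2,1) (2,2) (2,3) (2,5) (3,0) (3,2) (3,3) (3,4) (3,5) (4,1) (4,2) (4,4) (4,5) (5,0) (5,1) (5,2) (5,4)

Answer: 24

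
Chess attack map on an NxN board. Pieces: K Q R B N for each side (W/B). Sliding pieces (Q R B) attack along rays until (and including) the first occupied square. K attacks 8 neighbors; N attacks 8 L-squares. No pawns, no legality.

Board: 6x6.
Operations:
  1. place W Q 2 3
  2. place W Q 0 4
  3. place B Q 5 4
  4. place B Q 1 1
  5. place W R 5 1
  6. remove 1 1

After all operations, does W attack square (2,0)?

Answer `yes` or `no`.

Op 1: place WQ@(2,3)
Op 2: place WQ@(0,4)
Op 3: place BQ@(5,4)
Op 4: place BQ@(1,1)
Op 5: place WR@(5,1)
Op 6: remove (1,1)
Per-piece attacks for W:
  WQ@(0,4): attacks (0,5) (0,3) (0,2) (0,1) (0,0) (1,4) (2,4) (3,4) (4,4) (5,4) (1,5) (1,3) (2,2) (3,1) (4,0) [ray(1,0) blocked at (5,4)]
  WQ@(2,3): attacks (2,4) (2,5) (2,2) (2,1) (2,0) (3,3) (4,3) (5,3) (1,3) (0,3) (3,4) (4,5) (3,2) (4,1) (5,0) (1,4) (0,5) (1,2) (0,1)
  WR@(5,1): attacks (5,2) (5,3) (5,4) (5,0) (4,1) (3,1) (2,1) (1,1) (0,1) [ray(0,1) blocked at (5,4)]
W attacks (2,0): yes

Answer: yes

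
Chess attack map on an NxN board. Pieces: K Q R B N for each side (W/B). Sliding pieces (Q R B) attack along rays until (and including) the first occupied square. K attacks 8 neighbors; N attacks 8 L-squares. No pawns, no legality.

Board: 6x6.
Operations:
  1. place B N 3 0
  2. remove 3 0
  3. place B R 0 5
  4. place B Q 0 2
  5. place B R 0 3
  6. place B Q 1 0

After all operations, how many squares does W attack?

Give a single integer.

Op 1: place BN@(3,0)
Op 2: remove (3,0)
Op 3: place BR@(0,5)
Op 4: place BQ@(0,2)
Op 5: place BR@(0,3)
Op 6: place BQ@(1,0)
Per-piece attacks for W:
Union (0 distinct): (none)

Answer: 0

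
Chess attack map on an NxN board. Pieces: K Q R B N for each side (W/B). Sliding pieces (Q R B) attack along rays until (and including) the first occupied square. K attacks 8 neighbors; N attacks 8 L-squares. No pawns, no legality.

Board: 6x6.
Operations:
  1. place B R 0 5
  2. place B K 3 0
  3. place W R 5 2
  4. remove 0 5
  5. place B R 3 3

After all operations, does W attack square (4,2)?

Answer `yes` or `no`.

Answer: yes

Derivation:
Op 1: place BR@(0,5)
Op 2: place BK@(3,0)
Op 3: place WR@(5,2)
Op 4: remove (0,5)
Op 5: place BR@(3,3)
Per-piece attacks for W:
  WR@(5,2): attacks (5,3) (5,4) (5,5) (5,1) (5,0) (4,2) (3,2) (2,2) (1,2) (0,2)
W attacks (4,2): yes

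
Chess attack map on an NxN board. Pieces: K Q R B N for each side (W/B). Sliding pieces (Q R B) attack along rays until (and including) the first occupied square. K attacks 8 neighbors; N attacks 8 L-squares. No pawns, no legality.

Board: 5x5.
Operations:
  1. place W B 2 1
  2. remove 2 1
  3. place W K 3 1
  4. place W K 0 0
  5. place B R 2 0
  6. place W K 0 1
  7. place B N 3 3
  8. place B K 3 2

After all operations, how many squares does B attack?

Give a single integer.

Op 1: place WB@(2,1)
Op 2: remove (2,1)
Op 3: place WK@(3,1)
Op 4: place WK@(0,0)
Op 5: place BR@(2,0)
Op 6: place WK@(0,1)
Op 7: place BN@(3,3)
Op 8: place BK@(3,2)
Per-piece attacks for B:
  BR@(2,0): attacks (2,1) (2,2) (2,3) (2,4) (3,0) (4,0) (1,0) (0,0) [ray(-1,0) blocked at (0,0)]
  BK@(3,2): attacks (3,3) (3,1) (4,2) (2,2) (4,3) (4,1) (2,3) (2,1)
  BN@(3,3): attacks (1,4) (4,1) (2,1) (1,2)
Union (15 distinct): (0,0) (1,0) (1,2) (1,4) (2,1) (2,2) (2,3) (2,4) (3,0) (3,1) (3,3) (4,0) (4,1) (4,2) (4,3)

Answer: 15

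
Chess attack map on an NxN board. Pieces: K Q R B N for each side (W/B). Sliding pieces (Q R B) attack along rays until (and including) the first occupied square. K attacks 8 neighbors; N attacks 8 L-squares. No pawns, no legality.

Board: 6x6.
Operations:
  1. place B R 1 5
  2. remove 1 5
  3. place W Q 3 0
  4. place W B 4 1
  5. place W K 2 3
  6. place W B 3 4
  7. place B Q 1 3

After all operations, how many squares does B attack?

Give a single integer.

Op 1: place BR@(1,5)
Op 2: remove (1,5)
Op 3: place WQ@(3,0)
Op 4: place WB@(4,1)
Op 5: place WK@(2,3)
Op 6: place WB@(3,4)
Op 7: place BQ@(1,3)
Per-piece attacks for B:
  BQ@(1,3): attacks (1,4) (1,5) (1,2) (1,1) (1,0) (2,3) (0,3) (2,4) (3,5) (2,2) (3,1) (4,0) (0,4) (0,2) [ray(1,0) blocked at (2,3)]
Union (14 distinct): (0,2) (0,3) (0,4) (1,0) (1,1) (1,2) (1,4) (1,5) (2,2) (2,3) (2,4) (3,1) (3,5) (4,0)

Answer: 14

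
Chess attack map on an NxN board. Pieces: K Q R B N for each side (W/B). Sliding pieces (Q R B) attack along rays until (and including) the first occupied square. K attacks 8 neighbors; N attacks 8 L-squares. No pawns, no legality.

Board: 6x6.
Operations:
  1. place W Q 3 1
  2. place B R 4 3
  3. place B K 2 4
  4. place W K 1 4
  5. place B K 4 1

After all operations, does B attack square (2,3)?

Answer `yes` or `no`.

Answer: yes

Derivation:
Op 1: place WQ@(3,1)
Op 2: place BR@(4,3)
Op 3: place BK@(2,4)
Op 4: place WK@(1,4)
Op 5: place BK@(4,1)
Per-piece attacks for B:
  BK@(2,4): attacks (2,5) (2,3) (3,4) (1,4) (3,5) (3,3) (1,5) (1,3)
  BK@(4,1): attacks (4,2) (4,0) (5,1) (3,1) (5,2) (5,0) (3,2) (3,0)
  BR@(4,3): attacks (4,4) (4,5) (4,2) (4,1) (5,3) (3,3) (2,3) (1,3) (0,3) [ray(0,-1) blocked at (4,1)]
B attacks (2,3): yes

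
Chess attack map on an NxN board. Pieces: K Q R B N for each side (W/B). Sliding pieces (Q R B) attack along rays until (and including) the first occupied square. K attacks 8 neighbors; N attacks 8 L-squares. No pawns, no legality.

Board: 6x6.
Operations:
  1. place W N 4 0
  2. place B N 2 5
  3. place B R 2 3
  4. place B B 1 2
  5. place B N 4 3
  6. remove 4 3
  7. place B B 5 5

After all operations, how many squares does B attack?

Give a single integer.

Answer: 17

Derivation:
Op 1: place WN@(4,0)
Op 2: place BN@(2,5)
Op 3: place BR@(2,3)
Op 4: place BB@(1,2)
Op 5: place BN@(4,3)
Op 6: remove (4,3)
Op 7: place BB@(5,5)
Per-piece attacks for B:
  BB@(1,2): attacks (2,3) (2,1) (3,0) (0,3) (0,1) [ray(1,1) blocked at (2,3)]
  BR@(2,3): attacks (2,4) (2,5) (2,2) (2,1) (2,0) (3,3) (4,3) (5,3) (1,3) (0,3) [ray(0,1) blocked at (2,5)]
  BN@(2,5): attacks (3,3) (4,4) (1,3) (0,4)
  BB@(5,5): attacks (4,4) (3,3) (2,2) (1,1) (0,0)
Union (17 distinct): (0,0) (0,1) (0,3) (0,4) (1,1) (1,3) (2,0) (2,1) (2,2) (2,3) (2,4) (2,5) (3,0) (3,3) (4,3) (4,4) (5,3)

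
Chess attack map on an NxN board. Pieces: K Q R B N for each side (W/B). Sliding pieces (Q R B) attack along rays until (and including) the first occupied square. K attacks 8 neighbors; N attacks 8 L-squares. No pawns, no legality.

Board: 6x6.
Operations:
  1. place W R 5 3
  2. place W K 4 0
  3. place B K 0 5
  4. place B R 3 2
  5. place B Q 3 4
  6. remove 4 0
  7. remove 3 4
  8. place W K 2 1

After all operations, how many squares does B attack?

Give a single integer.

Op 1: place WR@(5,3)
Op 2: place WK@(4,0)
Op 3: place BK@(0,5)
Op 4: place BR@(3,2)
Op 5: place BQ@(3,4)
Op 6: remove (4,0)
Op 7: remove (3,4)
Op 8: place WK@(2,1)
Per-piece attacks for B:
  BK@(0,5): attacks (0,4) (1,5) (1,4)
  BR@(3,2): attacks (3,3) (3,4) (3,5) (3,1) (3,0) (4,2) (5,2) (2,2) (1,2) (0,2)
Union (13 distinct): (0,2) (0,4) (1,2) (1,4) (1,5) (2,2) (3,0) (3,1) (3,3) (3,4) (3,5) (4,2) (5,2)

Answer: 13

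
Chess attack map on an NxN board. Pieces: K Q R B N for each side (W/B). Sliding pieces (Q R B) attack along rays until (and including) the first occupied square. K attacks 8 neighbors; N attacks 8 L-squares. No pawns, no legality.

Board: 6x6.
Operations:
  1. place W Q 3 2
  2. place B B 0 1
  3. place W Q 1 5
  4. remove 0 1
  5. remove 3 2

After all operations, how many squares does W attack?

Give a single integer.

Answer: 15

Derivation:
Op 1: place WQ@(3,2)
Op 2: place BB@(0,1)
Op 3: place WQ@(1,5)
Op 4: remove (0,1)
Op 5: remove (3,2)
Per-piece attacks for W:
  WQ@(1,5): attacks (1,4) (1,3) (1,2) (1,1) (1,0) (2,5) (3,5) (4,5) (5,5) (0,5) (2,4) (3,3) (4,2) (5,1) (0,4)
Union (15 distinct): (0,4) (0,5) (1,0) (1,1) (1,2) (1,3) (1,4) (2,4) (2,5) (3,3) (3,5) (4,2) (4,5) (5,1) (5,5)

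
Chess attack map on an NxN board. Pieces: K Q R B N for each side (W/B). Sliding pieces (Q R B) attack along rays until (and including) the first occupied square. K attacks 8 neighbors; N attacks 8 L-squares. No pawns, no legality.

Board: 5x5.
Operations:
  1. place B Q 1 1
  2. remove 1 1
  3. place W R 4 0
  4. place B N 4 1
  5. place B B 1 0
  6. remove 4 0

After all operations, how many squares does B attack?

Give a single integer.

Answer: 7

Derivation:
Op 1: place BQ@(1,1)
Op 2: remove (1,1)
Op 3: place WR@(4,0)
Op 4: place BN@(4,1)
Op 5: place BB@(1,0)
Op 6: remove (4,0)
Per-piece attacks for B:
  BB@(1,0): attacks (2,1) (3,2) (4,3) (0,1)
  BN@(4,1): attacks (3,3) (2,2) (2,0)
Union (7 distinct): (0,1) (2,0) (2,1) (2,2) (3,2) (3,3) (4,3)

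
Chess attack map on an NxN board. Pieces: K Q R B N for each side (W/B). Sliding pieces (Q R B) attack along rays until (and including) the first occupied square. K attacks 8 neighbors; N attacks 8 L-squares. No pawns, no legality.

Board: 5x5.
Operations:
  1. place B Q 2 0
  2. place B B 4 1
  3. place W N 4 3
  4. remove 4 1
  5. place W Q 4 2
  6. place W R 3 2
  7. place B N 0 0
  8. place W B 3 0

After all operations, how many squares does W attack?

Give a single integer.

Answer: 16

Derivation:
Op 1: place BQ@(2,0)
Op 2: place BB@(4,1)
Op 3: place WN@(4,3)
Op 4: remove (4,1)
Op 5: place WQ@(4,2)
Op 6: place WR@(3,2)
Op 7: place BN@(0,0)
Op 8: place WB@(3,0)
Per-piece attacks for W:
  WB@(3,0): attacks (4,1) (2,1) (1,2) (0,3)
  WR@(3,2): attacks (3,3) (3,4) (3,1) (3,0) (4,2) (2,2) (1,2) (0,2) [ray(0,-1) blocked at (3,0); ray(1,0) blocked at (4,2)]
  WQ@(4,2): attacks (4,3) (4,1) (4,0) (3,2) (3,3) (2,4) (3,1) (2,0) [ray(0,1) blocked at (4,3); ray(-1,0) blocked at (3,2); ray(-1,-1) blocked at (2,0)]
  WN@(4,3): attacks (2,4) (3,1) (2,2)
Union (16 distinct): (0,2) (0,3) (1,2) (2,0) (2,1) (2,2) (2,4) (3,0) (3,1) (3,2) (3,3) (3,4) (4,0) (4,1) (4,2) (4,3)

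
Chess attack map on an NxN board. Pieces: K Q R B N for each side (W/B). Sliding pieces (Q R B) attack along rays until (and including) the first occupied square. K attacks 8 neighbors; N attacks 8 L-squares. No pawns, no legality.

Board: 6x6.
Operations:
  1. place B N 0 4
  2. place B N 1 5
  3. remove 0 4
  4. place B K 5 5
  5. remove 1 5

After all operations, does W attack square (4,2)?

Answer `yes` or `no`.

Answer: no

Derivation:
Op 1: place BN@(0,4)
Op 2: place BN@(1,5)
Op 3: remove (0,4)
Op 4: place BK@(5,5)
Op 5: remove (1,5)
Per-piece attacks for W:
W attacks (4,2): no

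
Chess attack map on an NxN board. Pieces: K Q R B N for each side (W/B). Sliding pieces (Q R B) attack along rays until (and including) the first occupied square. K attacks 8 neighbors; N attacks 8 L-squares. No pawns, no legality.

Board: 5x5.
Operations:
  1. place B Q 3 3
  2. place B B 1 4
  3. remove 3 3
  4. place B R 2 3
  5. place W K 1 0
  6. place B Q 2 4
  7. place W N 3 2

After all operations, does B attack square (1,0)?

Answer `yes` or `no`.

Op 1: place BQ@(3,3)
Op 2: place BB@(1,4)
Op 3: remove (3,3)
Op 4: place BR@(2,3)
Op 5: place WK@(1,0)
Op 6: place BQ@(2,4)
Op 7: place WN@(3,2)
Per-piece attacks for B:
  BB@(1,4): attacks (2,3) (0,3) [ray(1,-1) blocked at (2,3)]
  BR@(2,3): attacks (2,4) (2,2) (2,1) (2,0) (3,3) (4,3) (1,3) (0,3) [ray(0,1) blocked at (2,4)]
  BQ@(2,4): attacks (2,3) (3,4) (4,4) (1,4) (3,3) (4,2) (1,3) (0,2) [ray(0,-1) blocked at (2,3); ray(-1,0) blocked at (1,4)]
B attacks (1,0): no

Answer: no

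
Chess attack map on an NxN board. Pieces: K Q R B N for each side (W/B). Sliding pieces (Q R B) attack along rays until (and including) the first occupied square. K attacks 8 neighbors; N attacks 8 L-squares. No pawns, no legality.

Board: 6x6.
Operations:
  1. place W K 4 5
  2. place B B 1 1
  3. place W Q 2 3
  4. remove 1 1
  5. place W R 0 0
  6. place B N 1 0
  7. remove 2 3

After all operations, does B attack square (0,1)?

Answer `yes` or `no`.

Op 1: place WK@(4,5)
Op 2: place BB@(1,1)
Op 3: place WQ@(2,3)
Op 4: remove (1,1)
Op 5: place WR@(0,0)
Op 6: place BN@(1,0)
Op 7: remove (2,3)
Per-piece attacks for B:
  BN@(1,0): attacks (2,2) (3,1) (0,2)
B attacks (0,1): no

Answer: no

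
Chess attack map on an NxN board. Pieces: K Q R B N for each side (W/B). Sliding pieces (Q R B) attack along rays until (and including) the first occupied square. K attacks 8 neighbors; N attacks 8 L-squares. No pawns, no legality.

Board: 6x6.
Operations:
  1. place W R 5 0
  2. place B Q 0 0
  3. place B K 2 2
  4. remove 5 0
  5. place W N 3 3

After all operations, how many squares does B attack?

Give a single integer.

Answer: 19

Derivation:
Op 1: place WR@(5,0)
Op 2: place BQ@(0,0)
Op 3: place BK@(2,2)
Op 4: remove (5,0)
Op 5: place WN@(3,3)
Per-piece attacks for B:
  BQ@(0,0): attacks (0,1) (0,2) (0,3) (0,4) (0,5) (1,0) (2,0) (3,0) (4,0) (5,0) (1,1) (2,2) [ray(1,1) blocked at (2,2)]
  BK@(2,2): attacks (2,3) (2,1) (3,2) (1,2) (3,3) (3,1) (1,3) (1,1)
Union (19 distinct): (0,1) (0,2) (0,3) (0,4) (0,5) (1,0) (1,1) (1,2) (1,3) (2,0) (2,1) (2,2) (2,3) (3,0) (3,1) (3,2) (3,3) (4,0) (5,0)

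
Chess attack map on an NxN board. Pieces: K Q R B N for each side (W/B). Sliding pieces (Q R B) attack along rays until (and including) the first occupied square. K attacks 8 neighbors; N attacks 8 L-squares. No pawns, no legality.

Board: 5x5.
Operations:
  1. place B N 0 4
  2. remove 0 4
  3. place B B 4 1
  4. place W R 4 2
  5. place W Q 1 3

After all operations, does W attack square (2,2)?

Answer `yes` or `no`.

Op 1: place BN@(0,4)
Op 2: remove (0,4)
Op 3: place BB@(4,1)
Op 4: place WR@(4,2)
Op 5: place WQ@(1,3)
Per-piece attacks for W:
  WQ@(1,3): attacks (1,4) (1,2) (1,1) (1,0) (2,3) (3,3) (4,3) (0,3) (2,4) (2,2) (3,1) (4,0) (0,4) (0,2)
  WR@(4,2): attacks (4,3) (4,4) (4,1) (3,2) (2,2) (1,2) (0,2) [ray(0,-1) blocked at (4,1)]
W attacks (2,2): yes

Answer: yes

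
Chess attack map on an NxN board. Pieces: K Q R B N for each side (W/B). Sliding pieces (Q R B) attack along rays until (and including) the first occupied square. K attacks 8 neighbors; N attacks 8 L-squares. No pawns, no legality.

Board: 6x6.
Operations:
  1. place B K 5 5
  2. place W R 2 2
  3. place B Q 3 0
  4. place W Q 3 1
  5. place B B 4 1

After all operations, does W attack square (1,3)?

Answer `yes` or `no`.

Op 1: place BK@(5,5)
Op 2: place WR@(2,2)
Op 3: place BQ@(3,0)
Op 4: place WQ@(3,1)
Op 5: place BB@(4,1)
Per-piece attacks for W:
  WR@(2,2): attacks (2,3) (2,4) (2,5) (2,1) (2,0) (3,2) (4,2) (5,2) (1,2) (0,2)
  WQ@(3,1): attacks (3,2) (3,3) (3,4) (3,5) (3,0) (4,1) (2,1) (1,1) (0,1) (4,2) (5,3) (4,0) (2,2) (2,0) [ray(0,-1) blocked at (3,0); ray(1,0) blocked at (4,1); ray(-1,1) blocked at (2,2)]
W attacks (1,3): no

Answer: no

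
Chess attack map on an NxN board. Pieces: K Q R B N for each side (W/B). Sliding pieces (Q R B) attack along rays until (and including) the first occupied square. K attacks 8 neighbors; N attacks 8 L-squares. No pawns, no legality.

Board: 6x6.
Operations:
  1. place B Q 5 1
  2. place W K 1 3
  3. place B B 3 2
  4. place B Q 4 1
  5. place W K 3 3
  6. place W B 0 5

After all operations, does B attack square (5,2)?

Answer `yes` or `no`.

Answer: yes

Derivation:
Op 1: place BQ@(5,1)
Op 2: place WK@(1,3)
Op 3: place BB@(3,2)
Op 4: place BQ@(4,1)
Op 5: place WK@(3,3)
Op 6: place WB@(0,5)
Per-piece attacks for B:
  BB@(3,2): attacks (4,3) (5,4) (4,1) (2,3) (1,4) (0,5) (2,1) (1,0) [ray(1,-1) blocked at (4,1); ray(-1,1) blocked at (0,5)]
  BQ@(4,1): attacks (4,2) (4,3) (4,4) (4,5) (4,0) (5,1) (3,1) (2,1) (1,1) (0,1) (5,2) (5,0) (3,2) (3,0) [ray(1,0) blocked at (5,1); ray(-1,1) blocked at (3,2)]
  BQ@(5,1): attacks (5,2) (5,3) (5,4) (5,5) (5,0) (4,1) (4,2) (3,3) (4,0) [ray(-1,0) blocked at (4,1); ray(-1,1) blocked at (3,3)]
B attacks (5,2): yes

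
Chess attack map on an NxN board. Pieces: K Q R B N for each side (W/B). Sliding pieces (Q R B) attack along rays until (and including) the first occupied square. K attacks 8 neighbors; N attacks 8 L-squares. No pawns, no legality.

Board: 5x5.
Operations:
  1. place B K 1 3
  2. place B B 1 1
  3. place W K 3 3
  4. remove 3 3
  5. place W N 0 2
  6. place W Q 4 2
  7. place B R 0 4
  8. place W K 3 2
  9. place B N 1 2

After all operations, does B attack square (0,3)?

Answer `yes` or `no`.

Op 1: place BK@(1,3)
Op 2: place BB@(1,1)
Op 3: place WK@(3,3)
Op 4: remove (3,3)
Op 5: place WN@(0,2)
Op 6: place WQ@(4,2)
Op 7: place BR@(0,4)
Op 8: place WK@(3,2)
Op 9: place BN@(1,2)
Per-piece attacks for B:
  BR@(0,4): attacks (0,3) (0,2) (1,4) (2,4) (3,4) (4,4) [ray(0,-1) blocked at (0,2)]
  BB@(1,1): attacks (2,2) (3,3) (4,4) (2,0) (0,2) (0,0) [ray(-1,1) blocked at (0,2)]
  BN@(1,2): attacks (2,4) (3,3) (0,4) (2,0) (3,1) (0,0)
  BK@(1,3): attacks (1,4) (1,2) (2,3) (0,3) (2,4) (2,2) (0,4) (0,2)
B attacks (0,3): yes

Answer: yes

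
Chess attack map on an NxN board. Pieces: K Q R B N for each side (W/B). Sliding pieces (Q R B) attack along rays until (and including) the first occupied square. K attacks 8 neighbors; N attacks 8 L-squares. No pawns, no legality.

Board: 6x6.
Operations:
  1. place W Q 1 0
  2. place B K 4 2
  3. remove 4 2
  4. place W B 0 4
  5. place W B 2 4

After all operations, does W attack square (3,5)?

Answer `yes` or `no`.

Answer: yes

Derivation:
Op 1: place WQ@(1,0)
Op 2: place BK@(4,2)
Op 3: remove (4,2)
Op 4: place WB@(0,4)
Op 5: place WB@(2,4)
Per-piece attacks for W:
  WB@(0,4): attacks (1,5) (1,3) (2,2) (3,1) (4,0)
  WQ@(1,0): attacks (1,1) (1,2) (1,3) (1,4) (1,5) (2,0) (3,0) (4,0) (5,0) (0,0) (2,1) (3,2) (4,3) (5,4) (0,1)
  WB@(2,4): attacks (3,5) (3,3) (4,2) (5,1) (1,5) (1,3) (0,2)
W attacks (3,5): yes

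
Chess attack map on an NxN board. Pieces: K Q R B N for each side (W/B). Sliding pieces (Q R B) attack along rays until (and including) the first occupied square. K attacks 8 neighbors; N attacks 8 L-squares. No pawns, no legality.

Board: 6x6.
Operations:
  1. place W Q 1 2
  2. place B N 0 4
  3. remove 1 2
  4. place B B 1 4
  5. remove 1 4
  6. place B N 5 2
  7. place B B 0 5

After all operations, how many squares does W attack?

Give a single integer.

Answer: 0

Derivation:
Op 1: place WQ@(1,2)
Op 2: place BN@(0,4)
Op 3: remove (1,2)
Op 4: place BB@(1,4)
Op 5: remove (1,4)
Op 6: place BN@(5,2)
Op 7: place BB@(0,5)
Per-piece attacks for W:
Union (0 distinct): (none)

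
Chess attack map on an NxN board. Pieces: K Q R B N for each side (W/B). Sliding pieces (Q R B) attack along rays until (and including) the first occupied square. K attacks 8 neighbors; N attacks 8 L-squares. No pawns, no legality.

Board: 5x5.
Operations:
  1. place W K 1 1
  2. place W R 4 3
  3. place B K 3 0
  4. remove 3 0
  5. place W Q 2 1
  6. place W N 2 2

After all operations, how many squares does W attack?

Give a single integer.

Op 1: place WK@(1,1)
Op 2: place WR@(4,3)
Op 3: place BK@(3,0)
Op 4: remove (3,0)
Op 5: place WQ@(2,1)
Op 6: place WN@(2,2)
Per-piece attacks for W:
  WK@(1,1): attacks (1,2) (1,0) (2,1) (0,1) (2,2) (2,0) (0,2) (0,0)
  WQ@(2,1): attacks (2,2) (2,0) (3,1) (4,1) (1,1) (3,2) (4,3) (3,0) (1,2) (0,3) (1,0) [ray(0,1) blocked at (2,2); ray(-1,0) blocked at (1,1); ray(1,1) blocked at (4,3)]
  WN@(2,2): attacks (3,4) (4,3) (1,4) (0,3) (3,0) (4,1) (1,0) (0,1)
  WR@(4,3): attacks (4,4) (4,2) (4,1) (4,0) (3,3) (2,3) (1,3) (0,3)
Union (23 distinct): (0,0) (0,1) (0,2) (0,3) (1,0) (1,1) (1,2) (1,3) (1,4) (2,0) (2,1) (2,2) (2,3) (3,0) (3,1) (3,2) (3,3) (3,4) (4,0) (4,1) (4,2) (4,3) (4,4)

Answer: 23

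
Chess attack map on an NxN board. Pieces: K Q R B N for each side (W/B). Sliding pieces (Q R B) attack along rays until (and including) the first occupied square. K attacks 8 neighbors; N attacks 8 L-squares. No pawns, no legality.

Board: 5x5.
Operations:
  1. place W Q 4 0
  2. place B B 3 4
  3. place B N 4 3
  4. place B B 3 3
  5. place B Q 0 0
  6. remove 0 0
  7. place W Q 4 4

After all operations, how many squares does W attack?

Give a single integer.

Answer: 13

Derivation:
Op 1: place WQ@(4,0)
Op 2: place BB@(3,4)
Op 3: place BN@(4,3)
Op 4: place BB@(3,3)
Op 5: place BQ@(0,0)
Op 6: remove (0,0)
Op 7: place WQ@(4,4)
Per-piece attacks for W:
  WQ@(4,0): attacks (4,1) (4,2) (4,3) (3,0) (2,0) (1,0) (0,0) (3,1) (2,2) (1,3) (0,4) [ray(0,1) blocked at (4,3)]
  WQ@(4,4): attacks (4,3) (3,4) (3,3) [ray(0,-1) blocked at (4,3); ray(-1,0) blocked at (3,4); ray(-1,-1) blocked at (3,3)]
Union (13 distinct): (0,0) (0,4) (1,0) (1,3) (2,0) (2,2) (3,0) (3,1) (3,3) (3,4) (4,1) (4,2) (4,3)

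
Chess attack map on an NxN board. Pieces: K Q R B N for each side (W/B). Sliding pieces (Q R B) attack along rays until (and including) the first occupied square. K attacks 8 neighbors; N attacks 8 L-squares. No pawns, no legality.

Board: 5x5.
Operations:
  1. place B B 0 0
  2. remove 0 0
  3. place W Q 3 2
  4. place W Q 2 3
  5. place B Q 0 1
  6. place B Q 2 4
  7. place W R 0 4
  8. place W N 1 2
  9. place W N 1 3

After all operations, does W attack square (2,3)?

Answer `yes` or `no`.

Answer: yes

Derivation:
Op 1: place BB@(0,0)
Op 2: remove (0,0)
Op 3: place WQ@(3,2)
Op 4: place WQ@(2,3)
Op 5: place BQ@(0,1)
Op 6: place BQ@(2,4)
Op 7: place WR@(0,4)
Op 8: place WN@(1,2)
Op 9: place WN@(1,3)
Per-piece attacks for W:
  WR@(0,4): attacks (0,3) (0,2) (0,1) (1,4) (2,4) [ray(0,-1) blocked at (0,1); ray(1,0) blocked at (2,4)]
  WN@(1,2): attacks (2,4) (3,3) (0,4) (2,0) (3,1) (0,0)
  WN@(1,3): attacks (3,4) (2,1) (3,2) (0,1)
  WQ@(2,3): attacks (2,4) (2,2) (2,1) (2,0) (3,3) (4,3) (1,3) (3,4) (3,2) (1,4) (1,2) [ray(0,1) blocked at (2,4); ray(-1,0) blocked at (1,3); ray(1,-1) blocked at (3,2); ray(-1,-1) blocked at (1,2)]
  WQ@(3,2): attacks (3,3) (3,4) (3,1) (3,0) (4,2) (2,2) (1,2) (4,3) (4,1) (2,3) (2,1) (1,0) [ray(-1,0) blocked at (1,2); ray(-1,1) blocked at (2,3)]
W attacks (2,3): yes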